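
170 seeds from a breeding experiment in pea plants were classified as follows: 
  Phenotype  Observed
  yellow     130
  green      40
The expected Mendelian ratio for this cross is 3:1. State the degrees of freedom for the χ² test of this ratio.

A goodness-of-fit test with 2 phenotype classes has df = 2 − 1 = 1.

1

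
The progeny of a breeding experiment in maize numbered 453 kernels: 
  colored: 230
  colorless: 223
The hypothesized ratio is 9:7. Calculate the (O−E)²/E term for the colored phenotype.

Total ratio parts = 16. Expected numbers out of 453:
  colored: 453 × 9/16 = 254.8125
  colorless: 453 × 7/16 = 198.1875
Contribution of colored: (230 − 254.8125)² / 254.8125 = 2.4161

2.416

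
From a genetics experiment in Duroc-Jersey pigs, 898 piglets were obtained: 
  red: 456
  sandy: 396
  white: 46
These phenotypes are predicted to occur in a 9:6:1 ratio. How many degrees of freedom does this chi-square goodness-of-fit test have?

A goodness-of-fit test with 3 phenotype classes has df = 3 − 1 = 2.

2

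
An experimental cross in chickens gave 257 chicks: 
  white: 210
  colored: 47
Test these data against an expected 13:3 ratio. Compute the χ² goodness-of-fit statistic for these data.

0.036

The 13:3 ratio has 16 parts, so with N = 257 the expected counts are:
  white: 257 × 13/16 = 208.8125
  colored: 257 × 3/16 = 48.1875
χ² = Σ (O − E)² / E
  white: (210 − 208.8125)² / 208.8125 = 0.0068
  colored: (47 − 48.1875)² / 48.1875 = 0.0293
χ² = 0.0068 + 0.0293 = 0.0361 ≈ 0.036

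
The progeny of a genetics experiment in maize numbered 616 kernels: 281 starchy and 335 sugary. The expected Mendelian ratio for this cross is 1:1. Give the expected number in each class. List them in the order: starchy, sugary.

Total ratio parts = 2. Expected numbers out of 616:
  starchy: 616 × 1/2 = 308
  sugary: 616 × 1/2 = 308

308, 308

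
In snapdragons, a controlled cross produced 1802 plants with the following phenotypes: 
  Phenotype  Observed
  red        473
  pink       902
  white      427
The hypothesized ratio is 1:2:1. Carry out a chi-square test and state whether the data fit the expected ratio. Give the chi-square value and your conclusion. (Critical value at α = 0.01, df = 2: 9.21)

2.351; consistent

Total ratio parts = 4. Expected numbers out of 1802:
  red: 1802 × 1/4 = 450.5
  pink: 1802 × 2/4 = 901
  white: 1802 × 1/4 = 450.5
χ² = Σ (O − E)² / E
  red: (473 − 450.5)² / 450.5 = 1.1238
  pink: (902 − 901)² / 901 = 0.0011
  white: (427 − 450.5)² / 450.5 = 1.2259
χ² = 1.1238 + 0.0011 + 1.2259 = 2.3508 ≈ 2.351
Degrees of freedom = 3 − 1 = 2; critical value at α = 0.01 is 9.21.
Since 2.351 < 9.21, we fail to reject the null hypothesis — the data are consistent with the 1:2:1 ratio.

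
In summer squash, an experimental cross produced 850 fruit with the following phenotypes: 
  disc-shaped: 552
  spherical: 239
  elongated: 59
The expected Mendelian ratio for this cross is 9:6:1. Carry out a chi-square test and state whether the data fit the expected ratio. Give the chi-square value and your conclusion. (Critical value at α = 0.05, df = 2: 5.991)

32.017; not consistent

Total ratio parts = 16. Expected numbers out of 850:
  disc-shaped: 850 × 9/16 = 478.125
  spherical: 850 × 6/16 = 318.75
  elongated: 850 × 1/16 = 53.125
χ² = Σ (O − E)² / E
  disc-shaped: (552 − 478.125)² / 478.125 = 11.4144
  spherical: (239 − 318.75)² / 318.75 = 19.9531
  elongated: (59 − 53.125)² / 53.125 = 0.6497
χ² = 11.4144 + 19.9531 + 0.6497 = 32.0172 ≈ 32.017
Degrees of freedom = 3 − 1 = 2; critical value at α = 0.05 is 5.991.
Since 32.017 > 5.991, we reject the null hypothesis — the data do not fit the 9:6:1 ratio.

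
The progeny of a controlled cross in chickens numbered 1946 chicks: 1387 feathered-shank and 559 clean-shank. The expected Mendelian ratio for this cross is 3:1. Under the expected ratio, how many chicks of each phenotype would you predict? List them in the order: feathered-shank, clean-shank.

1459.5, 486.5

Under the 3:1 hypothesis (Σ ratio = 4, N = 1946):
  feathered-shank: 1946 × 3/4 = 1459.5
  clean-shank: 1946 × 1/4 = 486.5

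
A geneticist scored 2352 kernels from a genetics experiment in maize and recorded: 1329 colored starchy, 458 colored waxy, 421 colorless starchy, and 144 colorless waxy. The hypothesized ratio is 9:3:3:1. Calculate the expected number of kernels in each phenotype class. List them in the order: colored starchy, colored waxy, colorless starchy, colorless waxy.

Under the 9:3:3:1 hypothesis (Σ ratio = 16, N = 2352):
  colored starchy: 2352 × 9/16 = 1323
  colored waxy: 2352 × 3/16 = 441
  colorless starchy: 2352 × 3/16 = 441
  colorless waxy: 2352 × 1/16 = 147

1323, 441, 441, 147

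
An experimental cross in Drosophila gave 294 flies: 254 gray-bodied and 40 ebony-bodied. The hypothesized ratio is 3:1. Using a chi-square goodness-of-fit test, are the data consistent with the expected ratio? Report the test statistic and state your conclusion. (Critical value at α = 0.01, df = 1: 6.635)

Under the 3:1 hypothesis (Σ ratio = 4, N = 294):
  gray-bodied: 294 × 3/4 = 220.5
  ebony-bodied: 294 × 1/4 = 73.5
χ² = Σ (O − E)² / E
  gray-bodied: (254 − 220.5)² / 220.5 = 5.0896
  ebony-bodied: (40 − 73.5)² / 73.5 = 15.2687
χ² = 5.0896 + 15.2687 = 20.3583 ≈ 20.358
Degrees of freedom = 2 − 1 = 1; critical value at α = 0.01 is 6.635.
Since 20.358 > 6.635, we reject the null hypothesis — the data do not fit the 3:1 ratio.

20.358; not consistent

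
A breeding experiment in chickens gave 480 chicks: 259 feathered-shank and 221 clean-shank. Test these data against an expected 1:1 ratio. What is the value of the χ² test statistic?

Under the 1:1 hypothesis (Σ ratio = 2, N = 480):
  feathered-shank: 480 × 1/2 = 240
  clean-shank: 480 × 1/2 = 240
χ² = Σ (O − E)² / E
  feathered-shank: (259 − 240)² / 240 = 1.5042
  clean-shank: (221 − 240)² / 240 = 1.5042
χ² = 1.5042 + 1.5042 = 3.0084 ≈ 3.008

3.008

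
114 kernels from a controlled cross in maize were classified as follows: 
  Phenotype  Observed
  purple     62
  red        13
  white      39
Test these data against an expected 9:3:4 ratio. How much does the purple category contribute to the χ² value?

The 9:3:4 ratio has 16 parts, so with N = 114 the expected counts are:
  purple: 114 × 9/16 = 64.125
  red: 114 × 3/16 = 21.375
  white: 114 × 4/16 = 28.5
Contribution of purple: (62 − 64.125)² / 64.125 = 0.0704

0.070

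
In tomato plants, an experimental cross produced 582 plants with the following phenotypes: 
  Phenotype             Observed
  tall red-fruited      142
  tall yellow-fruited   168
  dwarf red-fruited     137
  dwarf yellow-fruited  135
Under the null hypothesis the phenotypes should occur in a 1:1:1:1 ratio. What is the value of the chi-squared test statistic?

Expected counts for N = 582 under a 1:1:1:1 ratio (total parts = 4):
  tall red-fruited: 582 × 1/4 = 145.5
  tall yellow-fruited: 582 × 1/4 = 145.5
  dwarf red-fruited: 582 × 1/4 = 145.5
  dwarf yellow-fruited: 582 × 1/4 = 145.5
χ² = Σ (O − E)² / E
  tall red-fruited: (142 − 145.5)² / 145.5 = 0.0842
  tall yellow-fruited: (168 − 145.5)² / 145.5 = 3.4794
  dwarf red-fruited: (137 − 145.5)² / 145.5 = 0.4966
  dwarf yellow-fruited: (135 − 145.5)² / 145.5 = 0.7577
χ² = 0.0842 + 3.4794 + 0.4966 + 0.7577 = 4.8179 ≈ 4.818

4.818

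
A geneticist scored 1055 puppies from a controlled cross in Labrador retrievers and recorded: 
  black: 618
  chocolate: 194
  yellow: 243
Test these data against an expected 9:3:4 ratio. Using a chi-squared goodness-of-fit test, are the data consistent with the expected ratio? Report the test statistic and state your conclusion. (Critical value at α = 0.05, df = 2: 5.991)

The 9:3:4 ratio has 16 parts, so with N = 1055 the expected counts are:
  black: 1055 × 9/16 = 593.4375
  chocolate: 1055 × 3/16 = 197.8125
  yellow: 1055 × 4/16 = 263.75
χ² = Σ (O − E)² / E
  black: (618 − 593.4375)² / 593.4375 = 1.0166
  chocolate: (194 − 197.8125)² / 197.8125 = 0.0735
  yellow: (243 − 263.75)² / 263.75 = 1.6325
χ² = 1.0166 + 0.0735 + 1.6325 = 2.7226 ≈ 2.723
Degrees of freedom = 3 − 1 = 2; critical value at α = 0.05 is 5.991.
Since 2.723 < 5.991, we fail to reject the null hypothesis — the data are consistent with the 9:3:4 ratio.

2.723; consistent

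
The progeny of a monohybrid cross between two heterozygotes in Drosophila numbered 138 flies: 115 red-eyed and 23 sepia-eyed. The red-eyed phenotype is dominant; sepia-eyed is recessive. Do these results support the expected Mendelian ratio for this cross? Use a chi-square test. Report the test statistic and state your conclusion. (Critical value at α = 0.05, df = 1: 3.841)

5.111; not consistent

For a monohybrid cross between heterozygotes with complete dominance, the expected phenotypic ratio is 3:1.
Under the 3:1 hypothesis (Σ ratio = 4, N = 138):
  red-eyed: 138 × 3/4 = 103.5
  sepia-eyed: 138 × 1/4 = 34.5
χ² = Σ (O − E)² / E
  red-eyed: (115 − 103.5)² / 103.5 = 1.2778
  sepia-eyed: (23 − 34.5)² / 34.5 = 3.8333
χ² = 1.2778 + 3.8333 = 5.1111 ≈ 5.111
Degrees of freedom = 2 − 1 = 1; critical value at α = 0.05 is 3.841.
Since 5.111 > 3.841, we reject the null hypothesis — the data do not fit the 3:1 ratio.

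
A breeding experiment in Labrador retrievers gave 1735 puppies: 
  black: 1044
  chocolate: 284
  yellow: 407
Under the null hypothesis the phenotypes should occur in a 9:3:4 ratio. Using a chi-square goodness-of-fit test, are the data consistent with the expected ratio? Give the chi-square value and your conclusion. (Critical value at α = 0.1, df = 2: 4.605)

The 9:3:4 ratio has 16 parts, so with N = 1735 the expected counts are:
  black: 1735 × 9/16 = 975.9375
  chocolate: 1735 × 3/16 = 325.3125
  yellow: 1735 × 4/16 = 433.75
χ² = Σ (O − E)² / E
  black: (1044 − 975.9375)² / 975.9375 = 4.7467
  chocolate: (284 − 325.3125)² / 325.3125 = 5.2464
  yellow: (407 − 433.75)² / 433.75 = 1.6497
χ² = 4.7467 + 5.2464 + 1.6497 = 11.6428 ≈ 11.643
Degrees of freedom = 3 − 1 = 2; critical value at α = 0.1 is 4.605.
Since 11.643 > 4.605, we reject the null hypothesis — the data do not fit the 9:3:4 ratio.

11.643; not consistent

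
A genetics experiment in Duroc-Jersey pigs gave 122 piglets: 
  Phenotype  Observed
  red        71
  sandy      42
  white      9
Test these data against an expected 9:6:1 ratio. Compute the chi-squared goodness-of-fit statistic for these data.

Expected counts for N = 122 under a 9:6:1 ratio (total parts = 16):
  red: 122 × 9/16 = 68.625
  sandy: 122 × 6/16 = 45.75
  white: 122 × 1/16 = 7.625
χ² = Σ (O − E)² / E
  red: (71 − 68.625)² / 68.625 = 0.0822
  sandy: (42 − 45.75)² / 45.75 = 0.3074
  white: (9 − 7.625)² / 7.625 = 0.2480
χ² = 0.0822 + 0.3074 + 0.2480 = 0.6376 ≈ 0.638

0.638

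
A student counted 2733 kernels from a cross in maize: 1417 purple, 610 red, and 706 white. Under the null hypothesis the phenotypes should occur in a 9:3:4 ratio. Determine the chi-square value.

28.748

Expected counts for N = 2733 under a 9:3:4 ratio (total parts = 16):
  purple: 2733 × 9/16 = 1537.3125
  red: 2733 × 3/16 = 512.4375
  white: 2733 × 4/16 = 683.25
χ² = Σ (O − E)² / E
  purple: (1417 − 1537.3125)² / 1537.3125 = 9.4158
  red: (610 − 512.4375)² / 512.4375 = 18.5748
  white: (706 − 683.25)² / 683.25 = 0.7575
χ² = 9.4158 + 18.5748 + 0.7575 = 28.7481 ≈ 28.748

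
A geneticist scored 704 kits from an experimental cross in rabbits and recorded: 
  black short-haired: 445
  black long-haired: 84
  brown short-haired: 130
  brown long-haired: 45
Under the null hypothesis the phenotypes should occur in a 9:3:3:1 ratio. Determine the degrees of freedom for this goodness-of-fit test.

A goodness-of-fit test with 4 phenotype classes has df = 4 − 1 = 3.

3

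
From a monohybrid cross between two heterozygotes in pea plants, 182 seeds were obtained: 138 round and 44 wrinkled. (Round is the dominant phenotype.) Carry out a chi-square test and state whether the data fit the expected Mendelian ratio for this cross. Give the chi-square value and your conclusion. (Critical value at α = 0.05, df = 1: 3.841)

0.066; consistent

For a monohybrid cross between heterozygotes with complete dominance, the expected phenotypic ratio is 3:1.
The 3:1 ratio has 4 parts, so with N = 182 the expected counts are:
  round: 182 × 3/4 = 136.5
  wrinkled: 182 × 1/4 = 45.5
χ² = Σ (O − E)² / E
  round: (138 − 136.5)² / 136.5 = 0.0165
  wrinkled: (44 − 45.5)² / 45.5 = 0.0495
χ² = 0.0165 + 0.0495 = 0.066
Degrees of freedom = 2 − 1 = 1; critical value at α = 0.05 is 3.841.
Since 0.066 < 3.841, we fail to reject the null hypothesis — the data are consistent with the 3:1 ratio.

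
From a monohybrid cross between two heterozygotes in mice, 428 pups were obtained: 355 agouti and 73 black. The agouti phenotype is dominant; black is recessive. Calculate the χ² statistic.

For a monohybrid cross between heterozygotes with complete dominance, the expected phenotypic ratio is 3:1.
Total ratio parts = 4. Expected numbers out of 428:
  agouti: 428 × 3/4 = 321
  black: 428 × 1/4 = 107
χ² = Σ (O − E)² / E
  agouti: (355 − 321)² / 321 = 3.6012
  black: (73 − 107)² / 107 = 10.8037
χ² = 3.6012 + 10.8037 = 14.4049 ≈ 14.405

14.405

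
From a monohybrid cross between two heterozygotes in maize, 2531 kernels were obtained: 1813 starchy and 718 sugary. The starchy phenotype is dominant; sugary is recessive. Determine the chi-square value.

For a monohybrid cross between heterozygotes with complete dominance, the expected phenotypic ratio is 3:1.
Expected counts for N = 2531 under a 3:1 ratio (total parts = 4):
  starchy: 2531 × 3/4 = 1898.25
  sugary: 2531 × 1/4 = 632.75
χ² = Σ (O − E)² / E
  starchy: (1813 − 1898.25)² / 1898.25 = 3.8286
  sugary: (718 − 632.75)² / 632.75 = 11.4857
χ² = 3.8286 + 11.4857 = 15.3143 ≈ 15.314

15.314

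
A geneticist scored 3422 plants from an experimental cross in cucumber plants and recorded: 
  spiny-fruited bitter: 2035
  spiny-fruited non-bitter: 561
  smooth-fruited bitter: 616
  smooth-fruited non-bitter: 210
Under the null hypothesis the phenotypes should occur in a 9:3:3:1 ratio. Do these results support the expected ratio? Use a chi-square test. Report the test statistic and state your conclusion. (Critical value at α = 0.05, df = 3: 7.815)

17.525; not consistent

Under the 9:3:3:1 hypothesis (Σ ratio = 16, N = 3422):
  spiny-fruited bitter: 3422 × 9/16 = 1924.875
  spiny-fruited non-bitter: 3422 × 3/16 = 641.625
  smooth-fruited bitter: 3422 × 3/16 = 641.625
  smooth-fruited non-bitter: 3422 × 1/16 = 213.875
χ² = Σ (O − E)² / E
  spiny-fruited bitter: (2035 − 1924.875)² / 1924.875 = 6.3004
  spiny-fruited non-bitter: (561 − 641.625)² / 641.625 = 10.1311
  smooth-fruited bitter: (616 − 641.625)² / 641.625 = 1.0234
  smooth-fruited non-bitter: (210 − 213.875)² / 213.875 = 0.0702
χ² = 6.3004 + 10.1311 + 1.0234 + 0.0702 = 17.5251 ≈ 17.525
Degrees of freedom = 4 − 1 = 3; critical value at α = 0.05 is 7.815.
Since 17.525 > 7.815, we reject the null hypothesis — the data do not fit the 9:3:3:1 ratio.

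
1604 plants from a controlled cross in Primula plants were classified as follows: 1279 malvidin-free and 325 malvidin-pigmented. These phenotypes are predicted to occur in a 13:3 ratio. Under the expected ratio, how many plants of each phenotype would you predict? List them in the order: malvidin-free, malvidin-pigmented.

Total ratio parts = 16. Expected numbers out of 1604:
  malvidin-free: 1604 × 13/16 = 1303.25
  malvidin-pigmented: 1604 × 3/16 = 300.75

1303.25, 300.75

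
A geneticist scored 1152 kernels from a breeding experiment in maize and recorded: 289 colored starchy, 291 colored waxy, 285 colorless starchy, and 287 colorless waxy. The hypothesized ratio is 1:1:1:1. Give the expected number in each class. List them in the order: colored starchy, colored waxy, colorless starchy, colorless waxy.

Under the 1:1:1:1 hypothesis (Σ ratio = 4, N = 1152):
  colored starchy: 1152 × 1/4 = 288
  colored waxy: 1152 × 1/4 = 288
  colorless starchy: 1152 × 1/4 = 288
  colorless waxy: 1152 × 1/4 = 288

288, 288, 288, 288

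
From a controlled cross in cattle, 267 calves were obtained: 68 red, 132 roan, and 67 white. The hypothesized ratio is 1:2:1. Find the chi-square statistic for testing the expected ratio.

0.041

Total ratio parts = 4. Expected numbers out of 267:
  red: 267 × 1/4 = 66.75
  roan: 267 × 2/4 = 133.5
  white: 267 × 1/4 = 66.75
χ² = Σ (O − E)² / E
  red: (68 − 66.75)² / 66.75 = 0.0234
  roan: (132 − 133.5)² / 133.5 = 0.0169
  white: (67 − 66.75)² / 66.75 = 0.0009
χ² = 0.0234 + 0.0169 + 0.0009 = 0.0412 ≈ 0.041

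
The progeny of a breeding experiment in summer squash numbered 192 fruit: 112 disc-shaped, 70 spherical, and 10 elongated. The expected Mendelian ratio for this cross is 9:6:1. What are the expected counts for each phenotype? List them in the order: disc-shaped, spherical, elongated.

108, 72, 12

The 9:6:1 ratio has 16 parts, so with N = 192 the expected counts are:
  disc-shaped: 192 × 9/16 = 108
  spherical: 192 × 6/16 = 72
  elongated: 192 × 1/16 = 12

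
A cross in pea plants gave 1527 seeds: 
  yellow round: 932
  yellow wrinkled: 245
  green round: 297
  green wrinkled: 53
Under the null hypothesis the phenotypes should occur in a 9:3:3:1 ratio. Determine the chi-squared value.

Expected counts for N = 1527 under a 9:3:3:1 ratio (total parts = 16):
  yellow round: 1527 × 9/16 = 858.9375
  yellow wrinkled: 1527 × 3/16 = 286.3125
  green round: 1527 × 3/16 = 286.3125
  green wrinkled: 1527 × 1/16 = 95.4375
χ² = Σ (O − E)² / E
  yellow round: (932 − 858.9375)² / 858.9375 = 6.2148
  yellow wrinkled: (245 − 286.3125)² / 286.3125 = 5.9610
  green round: (297 − 286.3125)² / 286.3125 = 0.3989
  green wrinkled: (53 − 95.4375)² / 95.4375 = 18.8704
χ² = 6.2148 + 5.9610 + 0.3989 + 18.8704 = 31.4451 ≈ 31.445

31.445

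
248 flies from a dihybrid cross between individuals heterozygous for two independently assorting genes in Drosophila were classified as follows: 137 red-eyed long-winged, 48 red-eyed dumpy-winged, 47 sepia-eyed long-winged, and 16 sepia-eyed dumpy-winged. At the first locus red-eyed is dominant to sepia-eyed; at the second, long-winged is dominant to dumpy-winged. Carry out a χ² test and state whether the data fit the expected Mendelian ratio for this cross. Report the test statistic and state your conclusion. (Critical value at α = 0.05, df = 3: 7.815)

0.115; consistent

A dihybrid F₂ with independent assortment and complete dominance at both loci gives a 9:3:3:1 phenotypic ratio.
Total ratio parts = 16. Expected numbers out of 248:
  red-eyed long-winged: 248 × 9/16 = 139.5
  red-eyed dumpy-winged: 248 × 3/16 = 46.5
  sepia-eyed long-winged: 248 × 3/16 = 46.5
  sepia-eyed dumpy-winged: 248 × 1/16 = 15.5
χ² = Σ (O − E)² / E
  red-eyed long-winged: (137 − 139.5)² / 139.5 = 0.0448
  red-eyed dumpy-winged: (48 − 46.5)² / 46.5 = 0.0484
  sepia-eyed long-winged: (47 − 46.5)² / 46.5 = 0.0054
  sepia-eyed dumpy-winged: (16 − 15.5)² / 15.5 = 0.0161
χ² = 0.0448 + 0.0484 + 0.0054 + 0.0161 = 0.1147 ≈ 0.115
Degrees of freedom = 4 − 1 = 3; critical value at α = 0.05 is 7.815.
Since 0.115 < 7.815, we fail to reject the null hypothesis — the data are consistent with the 9:3:3:1 ratio.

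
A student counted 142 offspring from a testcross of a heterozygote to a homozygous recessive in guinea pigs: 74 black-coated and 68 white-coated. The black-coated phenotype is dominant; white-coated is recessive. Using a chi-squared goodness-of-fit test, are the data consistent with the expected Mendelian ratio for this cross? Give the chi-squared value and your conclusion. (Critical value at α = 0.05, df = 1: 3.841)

A testcross of a heterozygote (Aa × aa) gives a 1:1 phenotypic ratio.
Total ratio parts = 2. Expected numbers out of 142:
  black-coated: 142 × 1/2 = 71
  white-coated: 142 × 1/2 = 71
χ² = Σ (O − E)² / E
  black-coated: (74 − 71)² / 71 = 0.1268
  white-coated: (68 − 71)² / 71 = 0.1268
χ² = 0.1268 + 0.1268 = 0.2536 ≈ 0.254
Degrees of freedom = 2 − 1 = 1; critical value at α = 0.05 is 3.841.
Since 0.254 < 3.841, we fail to reject the null hypothesis — the data are consistent with the 1:1 ratio.

0.254; consistent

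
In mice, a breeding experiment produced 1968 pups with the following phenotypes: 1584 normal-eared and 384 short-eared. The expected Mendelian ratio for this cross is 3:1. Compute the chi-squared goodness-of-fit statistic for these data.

31.610

Expected counts for N = 1968 under a 3:1 ratio (total parts = 4):
  normal-eared: 1968 × 3/4 = 1476
  short-eared: 1968 × 1/4 = 492
χ² = Σ (O − E)² / E
  normal-eared: (1584 − 1476)² / 1476 = 7.9024
  short-eared: (384 − 492)² / 492 = 23.7073
χ² = 7.9024 + 23.7073 = 31.6097 ≈ 31.610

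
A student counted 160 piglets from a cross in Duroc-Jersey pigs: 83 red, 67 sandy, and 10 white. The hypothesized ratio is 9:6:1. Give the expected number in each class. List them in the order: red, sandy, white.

Expected counts for N = 160 under a 9:6:1 ratio (total parts = 16):
  red: 160 × 9/16 = 90
  sandy: 160 × 6/16 = 60
  white: 160 × 1/16 = 10

90, 60, 10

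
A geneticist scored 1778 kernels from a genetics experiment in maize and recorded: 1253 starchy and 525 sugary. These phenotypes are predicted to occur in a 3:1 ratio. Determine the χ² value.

The 3:1 ratio has 4 parts, so with N = 1778 the expected counts are:
  starchy: 1778 × 3/4 = 1333.5
  sugary: 1778 × 1/4 = 444.5
χ² = Σ (O − E)² / E
  starchy: (1253 − 1333.5)² / 1333.5 = 4.8596
  sugary: (525 − 444.5)² / 444.5 = 14.5787
χ² = 4.8596 + 14.5787 = 19.4383 ≈ 19.438

19.438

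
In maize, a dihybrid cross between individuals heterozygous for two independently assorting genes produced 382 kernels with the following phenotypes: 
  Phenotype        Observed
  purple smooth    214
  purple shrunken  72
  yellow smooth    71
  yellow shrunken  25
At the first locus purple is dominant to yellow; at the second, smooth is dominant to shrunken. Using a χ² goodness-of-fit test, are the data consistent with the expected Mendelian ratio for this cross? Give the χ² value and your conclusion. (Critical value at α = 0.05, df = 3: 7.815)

0.064; consistent

A dihybrid F₂ with independent assortment and complete dominance at both loci gives a 9:3:3:1 phenotypic ratio.
Total ratio parts = 16. Expected numbers out of 382:
  purple smooth: 382 × 9/16 = 214.875
  purple shrunken: 382 × 3/16 = 71.625
  yellow smooth: 382 × 3/16 = 71.625
  yellow shrunken: 382 × 1/16 = 23.875
χ² = Σ (O − E)² / E
  purple smooth: (214 − 214.875)² / 214.875 = 0.0036
  purple shrunken: (72 − 71.625)² / 71.625 = 0.0020
  yellow smooth: (71 − 71.625)² / 71.625 = 0.0055
  yellow shrunken: (25 − 23.875)² / 23.875 = 0.0530
χ² = 0.0036 + 0.0020 + 0.0055 + 0.0530 = 0.0641 ≈ 0.064
Degrees of freedom = 4 − 1 = 3; critical value at α = 0.05 is 7.815.
Since 0.064 < 7.815, we fail to reject the null hypothesis — the data are consistent with the 9:3:3:1 ratio.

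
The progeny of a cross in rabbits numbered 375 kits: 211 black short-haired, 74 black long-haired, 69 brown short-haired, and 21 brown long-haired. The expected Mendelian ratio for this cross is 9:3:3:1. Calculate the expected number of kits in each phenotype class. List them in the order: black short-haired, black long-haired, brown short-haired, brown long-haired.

Under the 9:3:3:1 hypothesis (Σ ratio = 16, N = 375):
  black short-haired: 375 × 9/16 = 210.9375
  black long-haired: 375 × 3/16 = 70.3125
  brown short-haired: 375 × 3/16 = 70.3125
  brown long-haired: 375 × 1/16 = 23.4375

210.9375, 70.3125, 70.3125, 23.4375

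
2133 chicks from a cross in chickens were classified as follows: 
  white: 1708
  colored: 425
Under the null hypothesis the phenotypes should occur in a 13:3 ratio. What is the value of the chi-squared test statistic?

The 13:3 ratio has 16 parts, so with N = 2133 the expected counts are:
  white: 2133 × 13/16 = 1733.0625
  colored: 2133 × 3/16 = 399.9375
χ² = Σ (O − E)² / E
  white: (1708 − 1733.0625)² / 1733.0625 = 0.3624
  colored: (425 − 399.9375)² / 399.9375 = 1.5706
χ² = 0.3624 + 1.5706 = 1.933

1.933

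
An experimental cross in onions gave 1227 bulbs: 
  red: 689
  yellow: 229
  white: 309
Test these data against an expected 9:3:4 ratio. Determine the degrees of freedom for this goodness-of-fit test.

A goodness-of-fit test with 3 phenotype classes has df = 3 − 1 = 2.

2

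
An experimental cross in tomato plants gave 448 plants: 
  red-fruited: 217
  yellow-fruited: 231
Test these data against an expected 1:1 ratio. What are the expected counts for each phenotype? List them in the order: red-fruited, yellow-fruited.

224, 224

Total ratio parts = 2. Expected numbers out of 448:
  red-fruited: 448 × 1/2 = 224
  yellow-fruited: 448 × 1/2 = 224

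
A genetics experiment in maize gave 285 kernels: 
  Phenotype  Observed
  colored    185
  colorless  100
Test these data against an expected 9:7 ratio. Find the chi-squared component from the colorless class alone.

4.888

Under the 9:7 hypothesis (Σ ratio = 16, N = 285):
  colored: 285 × 9/16 = 160.3125
  colorless: 285 × 7/16 = 124.6875
Contribution of colorless: (100 − 124.6875)² / 124.6875 = 4.8880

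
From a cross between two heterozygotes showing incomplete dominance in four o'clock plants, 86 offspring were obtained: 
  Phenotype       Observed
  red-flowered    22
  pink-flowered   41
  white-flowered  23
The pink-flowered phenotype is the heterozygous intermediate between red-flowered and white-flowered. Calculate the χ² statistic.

0.209

With incomplete dominance, a heterozygote × heterozygote cross gives a 1:2:1 phenotypic ratio.
Total ratio parts = 4. Expected numbers out of 86:
  red-flowered: 86 × 1/4 = 21.5
  pink-flowered: 86 × 2/4 = 43
  white-flowered: 86 × 1/4 = 21.5
χ² = Σ (O − E)² / E
  red-flowered: (22 − 21.5)² / 21.5 = 0.0116
  pink-flowered: (41 − 43)² / 43 = 0.0930
  white-flowered: (23 − 21.5)² / 21.5 = 0.1047
χ² = 0.0116 + 0.0930 + 0.1047 = 0.2093 ≈ 0.209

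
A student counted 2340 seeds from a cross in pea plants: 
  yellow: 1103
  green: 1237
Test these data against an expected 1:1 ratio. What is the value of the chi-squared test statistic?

Expected counts for N = 2340 under a 1:1 ratio (total parts = 2):
  yellow: 2340 × 1/2 = 1170
  green: 2340 × 1/2 = 1170
χ² = Σ (O − E)² / E
  yellow: (1103 − 1170)² / 1170 = 3.8368
  green: (1237 − 1170)² / 1170 = 3.8368
χ² = 3.8368 + 3.8368 = 7.6736 ≈ 7.674

7.674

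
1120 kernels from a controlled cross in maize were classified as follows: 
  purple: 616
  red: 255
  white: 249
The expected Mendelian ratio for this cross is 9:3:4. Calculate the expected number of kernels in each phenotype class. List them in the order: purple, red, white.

The 9:3:4 ratio has 16 parts, so with N = 1120 the expected counts are:
  purple: 1120 × 9/16 = 630
  red: 1120 × 3/16 = 210
  white: 1120 × 4/16 = 280

630, 210, 280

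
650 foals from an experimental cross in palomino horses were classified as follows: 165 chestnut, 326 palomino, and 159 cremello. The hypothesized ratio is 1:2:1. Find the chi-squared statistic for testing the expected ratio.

0.117

Expected counts for N = 650 under a 1:2:1 ratio (total parts = 4):
  chestnut: 650 × 1/4 = 162.5
  palomino: 650 × 2/4 = 325
  cremello: 650 × 1/4 = 162.5
χ² = Σ (O − E)² / E
  chestnut: (165 − 162.5)² / 162.5 = 0.0385
  palomino: (326 − 325)² / 325 = 0.0031
  cremello: (159 − 162.5)² / 162.5 = 0.0754
χ² = 0.0385 + 0.0031 + 0.0754 = 0.117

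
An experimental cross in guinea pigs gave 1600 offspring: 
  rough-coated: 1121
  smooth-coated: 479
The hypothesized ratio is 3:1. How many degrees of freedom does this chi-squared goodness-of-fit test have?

1

A goodness-of-fit test with 2 phenotype classes has df = 2 − 1 = 1.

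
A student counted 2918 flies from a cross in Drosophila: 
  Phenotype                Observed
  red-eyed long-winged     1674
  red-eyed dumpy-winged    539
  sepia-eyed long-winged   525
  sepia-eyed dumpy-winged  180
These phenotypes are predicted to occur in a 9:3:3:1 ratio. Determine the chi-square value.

1.695

Expected counts for N = 2918 under a 9:3:3:1 ratio (total parts = 16):
  red-eyed long-winged: 2918 × 9/16 = 1641.375
  red-eyed dumpy-winged: 2918 × 3/16 = 547.125
  sepia-eyed long-winged: 2918 × 3/16 = 547.125
  sepia-eyed dumpy-winged: 2918 × 1/16 = 182.375
χ² = Σ (O − E)² / E
  red-eyed long-winged: (1674 − 1641.375)² / 1641.375 = 0.6485
  red-eyed dumpy-winged: (539 − 547.125)² / 547.125 = 0.1207
  sepia-eyed long-winged: (525 − 547.125)² / 547.125 = 0.8947
  sepia-eyed dumpy-winged: (180 − 182.375)² / 182.375 = 0.0309
χ² = 0.6485 + 0.1207 + 0.8947 + 0.0309 = 1.6948 ≈ 1.695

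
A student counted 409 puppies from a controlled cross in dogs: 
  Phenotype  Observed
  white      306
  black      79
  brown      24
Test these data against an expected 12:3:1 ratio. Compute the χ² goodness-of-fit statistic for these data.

Under the 12:3:1 hypothesis (Σ ratio = 16, N = 409):
  white: 409 × 12/16 = 306.75
  black: 409 × 3/16 = 76.6875
  brown: 409 × 1/16 = 25.5625
χ² = Σ (O − E)² / E
  white: (306 − 306.75)² / 306.75 = 0.0018
  black: (79 − 76.6875)² / 76.6875 = 0.0697
  brown: (24 − 25.5625)² / 25.5625 = 0.0955
χ² = 0.0018 + 0.0697 + 0.0955 = 0.167

0.167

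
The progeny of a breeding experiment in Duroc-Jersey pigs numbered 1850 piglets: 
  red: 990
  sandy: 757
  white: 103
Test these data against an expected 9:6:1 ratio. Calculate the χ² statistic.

Expected counts for N = 1850 under a 9:6:1 ratio (total parts = 16):
  red: 1850 × 9/16 = 1040.625
  sandy: 1850 × 6/16 = 693.75
  white: 1850 × 1/16 = 115.625
χ² = Σ (O − E)² / E
  red: (990 − 1040.625)² / 1040.625 = 2.4628
  sandy: (757 − 693.75)² / 693.75 = 5.7666
  white: (103 − 115.625)² / 115.625 = 1.3785
χ² = 2.4628 + 5.7666 + 1.3785 = 9.6079 ≈ 9.608

9.608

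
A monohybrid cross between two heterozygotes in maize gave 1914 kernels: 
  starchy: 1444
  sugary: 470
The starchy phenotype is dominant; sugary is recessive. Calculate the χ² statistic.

For a monohybrid cross between heterozygotes with complete dominance, the expected phenotypic ratio is 3:1.
Total ratio parts = 4. Expected numbers out of 1914:
  starchy: 1914 × 3/4 = 1435.5
  sugary: 1914 × 1/4 = 478.5
χ² = Σ (O − E)² / E
  starchy: (1444 − 1435.5)² / 1435.5 = 0.0503
  sugary: (470 − 478.5)² / 478.5 = 0.1510
χ² = 0.0503 + 0.1510 = 0.2013 ≈ 0.201

0.201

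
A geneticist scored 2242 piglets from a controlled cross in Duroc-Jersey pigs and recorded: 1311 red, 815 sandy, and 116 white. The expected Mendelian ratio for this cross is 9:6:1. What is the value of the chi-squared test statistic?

Total ratio parts = 16. Expected numbers out of 2242:
  red: 2242 × 9/16 = 1261.125
  sandy: 2242 × 6/16 = 840.75
  white: 2242 × 1/16 = 140.125
χ² = Σ (O − E)² / E
  red: (1311 − 1261.125)² / 1261.125 = 1.9725
  sandy: (815 − 840.75)² / 840.75 = 0.7887
  white: (116 − 140.125)² / 140.125 = 4.1535
χ² = 1.9725 + 0.7887 + 4.1535 = 6.9147 ≈ 6.915

6.915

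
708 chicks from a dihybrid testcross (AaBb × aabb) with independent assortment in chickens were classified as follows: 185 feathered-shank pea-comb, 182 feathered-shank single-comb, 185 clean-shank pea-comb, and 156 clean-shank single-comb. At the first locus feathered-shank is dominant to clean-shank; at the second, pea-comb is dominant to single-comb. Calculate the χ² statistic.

3.356

A dihybrid testcross with independent assortment gives a 1:1:1:1 ratio.
Under the 1:1:1:1 hypothesis (Σ ratio = 4, N = 708):
  feathered-shank pea-comb: 708 × 1/4 = 177
  feathered-shank single-comb: 708 × 1/4 = 177
  clean-shank pea-comb: 708 × 1/4 = 177
  clean-shank single-comb: 708 × 1/4 = 177
χ² = Σ (O − E)² / E
  feathered-shank pea-comb: (185 − 177)² / 177 = 0.3616
  feathered-shank single-comb: (182 − 177)² / 177 = 0.1412
  clean-shank pea-comb: (185 − 177)² / 177 = 0.3616
  clean-shank single-comb: (156 − 177)² / 177 = 2.4915
χ² = 0.3616 + 0.1412 + 0.3616 + 2.4915 = 3.3559 ≈ 3.356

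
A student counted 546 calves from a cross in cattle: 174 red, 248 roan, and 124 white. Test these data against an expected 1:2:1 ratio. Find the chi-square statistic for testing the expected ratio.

13.736

Expected counts for N = 546 under a 1:2:1 ratio (total parts = 4):
  red: 546 × 1/4 = 136.5
  roan: 546 × 2/4 = 273
  white: 546 × 1/4 = 136.5
χ² = Σ (O − E)² / E
  red: (174 − 136.5)² / 136.5 = 10.3022
  roan: (248 − 273)² / 273 = 2.2894
  white: (124 − 136.5)² / 136.5 = 1.1447
χ² = 10.3022 + 2.2894 + 1.1447 = 13.7363 ≈ 13.736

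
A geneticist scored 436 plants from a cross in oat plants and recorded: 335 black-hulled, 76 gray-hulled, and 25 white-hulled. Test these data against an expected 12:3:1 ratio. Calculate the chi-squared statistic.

Under the 12:3:1 hypothesis (Σ ratio = 16, N = 436):
  black-hulled: 436 × 12/16 = 327
  gray-hulled: 436 × 3/16 = 81.75
  white-hulled: 436 × 1/16 = 27.25
χ² = Σ (O − E)² / E
  black-hulled: (335 − 327)² / 327 = 0.1957
  gray-hulled: (76 − 81.75)² / 81.75 = 0.4044
  white-hulled: (25 − 27.25)² / 27.25 = 0.1858
χ² = 0.1957 + 0.4044 + 0.1858 = 0.7859 ≈ 0.786

0.786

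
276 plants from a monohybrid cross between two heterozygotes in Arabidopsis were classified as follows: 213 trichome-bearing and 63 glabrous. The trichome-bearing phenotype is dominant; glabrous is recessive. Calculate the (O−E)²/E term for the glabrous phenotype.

For a monohybrid cross between heterozygotes with complete dominance, the expected phenotypic ratio is 3:1.
The 3:1 ratio has 4 parts, so with N = 276 the expected counts are:
  trichome-bearing: 276 × 3/4 = 207
  glabrous: 276 × 1/4 = 69
Contribution of glabrous: (63 − 69)² / 69 = 0.5217

0.522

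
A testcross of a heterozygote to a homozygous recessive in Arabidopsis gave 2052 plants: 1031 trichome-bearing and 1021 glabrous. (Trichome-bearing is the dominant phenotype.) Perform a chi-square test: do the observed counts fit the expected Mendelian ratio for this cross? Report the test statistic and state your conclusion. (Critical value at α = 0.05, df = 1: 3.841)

0.049; consistent

A testcross of a heterozygote (Aa × aa) gives a 1:1 phenotypic ratio.
The 1:1 ratio has 2 parts, so with N = 2052 the expected counts are:
  trichome-bearing: 2052 × 1/2 = 1026
  glabrous: 2052 × 1/2 = 1026
χ² = Σ (O − E)² / E
  trichome-bearing: (1031 − 1026)² / 1026 = 0.0244
  glabrous: (1021 − 1026)² / 1026 = 0.0244
χ² = 0.0244 + 0.0244 = 0.0488 ≈ 0.049
Degrees of freedom = 2 − 1 = 1; critical value at α = 0.05 is 3.841.
Since 0.049 < 3.841, we fail to reject the null hypothesis — the data are consistent with the 1:1 ratio.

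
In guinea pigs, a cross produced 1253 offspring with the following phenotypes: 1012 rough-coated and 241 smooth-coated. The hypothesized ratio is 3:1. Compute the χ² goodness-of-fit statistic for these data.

Under the 3:1 hypothesis (Σ ratio = 4, N = 1253):
  rough-coated: 1253 × 3/4 = 939.75
  smooth-coated: 1253 × 1/4 = 313.25
χ² = Σ (O − E)² / E
  rough-coated: (1012 − 939.75)² / 939.75 = 5.5547
  smooth-coated: (241 − 313.25)² / 313.25 = 16.6642
χ² = 5.5547 + 16.6642 = 22.2189 ≈ 22.219

22.219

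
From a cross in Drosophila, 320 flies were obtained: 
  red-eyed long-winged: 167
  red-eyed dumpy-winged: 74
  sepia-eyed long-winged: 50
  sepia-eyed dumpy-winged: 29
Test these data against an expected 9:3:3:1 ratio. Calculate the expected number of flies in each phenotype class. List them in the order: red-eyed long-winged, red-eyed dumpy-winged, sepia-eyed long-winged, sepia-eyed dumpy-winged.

180, 60, 60, 20

Total ratio parts = 16. Expected numbers out of 320:
  red-eyed long-winged: 320 × 9/16 = 180
  red-eyed dumpy-winged: 320 × 3/16 = 60
  sepia-eyed long-winged: 320 × 3/16 = 60
  sepia-eyed dumpy-winged: 320 × 1/16 = 20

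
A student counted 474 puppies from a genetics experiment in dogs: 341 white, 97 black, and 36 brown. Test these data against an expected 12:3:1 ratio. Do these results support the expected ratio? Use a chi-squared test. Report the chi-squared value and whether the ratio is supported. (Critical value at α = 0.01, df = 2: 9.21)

2.706; consistent

Total ratio parts = 16. Expected numbers out of 474:
  white: 474 × 12/16 = 355.5
  black: 474 × 3/16 = 88.875
  brown: 474 × 1/16 = 29.625
χ² = Σ (O − E)² / E
  white: (341 − 355.5)² / 355.5 = 0.5914
  black: (97 − 88.875)² / 88.875 = 0.7428
  brown: (36 − 29.625)² / 29.625 = 1.3718
χ² = 0.5914 + 0.7428 + 1.3718 = 2.706
Degrees of freedom = 3 − 1 = 2; critical value at α = 0.01 is 9.21.
Since 2.706 < 9.21, we fail to reject the null hypothesis — the data are consistent with the 12:3:1 ratio.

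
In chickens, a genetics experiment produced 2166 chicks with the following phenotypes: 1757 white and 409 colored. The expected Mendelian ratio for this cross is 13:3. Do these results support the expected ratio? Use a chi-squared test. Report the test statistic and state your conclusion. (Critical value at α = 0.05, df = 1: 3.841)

The 13:3 ratio has 16 parts, so with N = 2166 the expected counts are:
  white: 2166 × 13/16 = 1759.875
  colored: 2166 × 3/16 = 406.125
χ² = Σ (O − E)² / E
  white: (1757 − 1759.875)² / 1759.875 = 0.0047
  colored: (409 − 406.125)² / 406.125 = 0.0204
χ² = 0.0047 + 0.0204 = 0.0251 ≈ 0.025
Degrees of freedom = 2 − 1 = 1; critical value at α = 0.05 is 3.841.
Since 0.025 < 3.841, we fail to reject the null hypothesis — the data are consistent with the 13:3 ratio.

0.025; consistent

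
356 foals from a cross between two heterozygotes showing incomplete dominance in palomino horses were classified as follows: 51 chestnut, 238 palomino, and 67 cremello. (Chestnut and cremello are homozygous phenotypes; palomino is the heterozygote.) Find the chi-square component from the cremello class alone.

With incomplete dominance, a heterozygote × heterozygote cross gives a 1:2:1 phenotypic ratio.
Under the 1:2:1 hypothesis (Σ ratio = 4, N = 356):
  chestnut: 356 × 1/4 = 89
  palomino: 356 × 2/4 = 178
  cremello: 356 × 1/4 = 89
Contribution of cremello: (67 − 89)² / 89 = 5.4382

5.438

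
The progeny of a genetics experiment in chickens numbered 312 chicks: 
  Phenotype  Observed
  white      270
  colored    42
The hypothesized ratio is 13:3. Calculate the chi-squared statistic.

5.728

The 13:3 ratio has 16 parts, so with N = 312 the expected counts are:
  white: 312 × 13/16 = 253.5
  colored: 312 × 3/16 = 58.5
χ² = Σ (O − E)² / E
  white: (270 − 253.5)² / 253.5 = 1.0740
  colored: (42 − 58.5)² / 58.5 = 4.6538
χ² = 1.0740 + 4.6538 = 5.7278 ≈ 5.728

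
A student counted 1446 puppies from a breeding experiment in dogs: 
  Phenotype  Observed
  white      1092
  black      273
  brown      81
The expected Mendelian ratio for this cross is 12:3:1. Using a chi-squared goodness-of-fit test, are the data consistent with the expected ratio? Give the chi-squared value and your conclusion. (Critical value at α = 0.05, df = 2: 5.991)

Expected counts for N = 1446 under a 12:3:1 ratio (total parts = 16):
  white: 1446 × 12/16 = 1084.5
  black: 1446 × 3/16 = 271.125
  brown: 1446 × 1/16 = 90.375
χ² = Σ (O − E)² / E
  white: (1092 − 1084.5)² / 1084.5 = 0.0519
  black: (273 − 271.125)² / 271.125 = 0.0130
  brown: (81 − 90.375)² / 90.375 = 0.9725
χ² = 0.0519 + 0.0130 + 0.9725 = 1.0374 ≈ 1.037
Degrees of freedom = 3 − 1 = 2; critical value at α = 0.05 is 5.991.
Since 1.037 < 5.991, we fail to reject the null hypothesis — the data are consistent with the 12:3:1 ratio.

1.037; consistent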